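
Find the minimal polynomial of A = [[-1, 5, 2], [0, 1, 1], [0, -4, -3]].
m_A(x) = (x + 1)^3

The characteristic polynomial factors as (x + 1)^3. The minimal polynomial is ∏(x - λ)^{k_λ} where k_λ is the size of the largest Jordan block at λ.

For λ = -1: rank(A + I) = 2, and the largest Jordan block has size 3 (the smallest k with rank((A + I)^k) = rank((A + I)^(k+1))).

So m_A(x) = (x + 1)^3.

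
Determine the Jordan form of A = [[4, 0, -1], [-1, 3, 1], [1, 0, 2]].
J = [[3, 1, 0], [0, 3, 0], [0, 0, 3]]

The characteristic polynomial is det(xI - A) = (x - 3)^3, so the eigenvalues are 3 (algebraic multiplicity 3).

For λ = 3: rank(A - 3I) = 1, rank((A - 3I)^2) = 0. The eigenspace has dimension 3 - 1 = 2, so there are 2 Jordan blocks; the rank sequence gives block sizes [2, 1].

Assembling the blocks gives the Jordan form J above.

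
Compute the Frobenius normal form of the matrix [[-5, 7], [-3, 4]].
R = [[0, -1], [1, -1]]

The invariant factors of A (the non-unit diagonal entries of the Smith normal form of xI - A over ℚ[x]) are x^2 + x + 1, each dividing the next. The characteristic polynomial is their product, x^2 + x + 1.

The rational canonical form is the block-diagonal matrix of companion matrices C(f_i):
R = [[0, -1], [1, -1]].

Note the characteristic polynomial does not split into linear factors over ℚ, so A has no Jordan form over ℚ; the rational canonical form exists over any field.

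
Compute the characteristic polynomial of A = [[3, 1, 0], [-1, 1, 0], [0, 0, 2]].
xI - A = [[x - 3, -1, 0], [1, x - 1, 0], [0, 0, x - 2]].

Expanding det(xI - A) along the first row:
det(xI - A) = + (x - 3)·det([[x - 1, 0], [0, x - 2]]) - (-1)·det([[1, 0], [0, x - 2]]) + (0)·det([[1, x - 1], [0, 0]]).

Evaluating gives χ_A(x) = x^3 - 6x^2 + 12x - 8 = (x - 2)^3.

χ_A(x) = (x - 2)^3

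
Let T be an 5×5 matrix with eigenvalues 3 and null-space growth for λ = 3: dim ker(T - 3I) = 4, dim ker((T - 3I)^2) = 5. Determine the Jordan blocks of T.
λ = 3: successive nullity increments [4, 1] count blocks of size ≥ k; block sizes are [2, 1, 1, 1].

Jordan blocks: (3, 2), (3, 1), (3, 1), (3, 1)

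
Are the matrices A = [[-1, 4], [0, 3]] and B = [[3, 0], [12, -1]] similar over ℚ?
Two matrices over a field are similar if and only if they have the same invariant factors.

Both A and B have characteristic polynomial (x - 3)(x + 1) and minimal polynomial (x - 3)(x + 1). Computing further, both have invariant factors (x - 3)(x + 1). Hence A and B are similar.

Yes.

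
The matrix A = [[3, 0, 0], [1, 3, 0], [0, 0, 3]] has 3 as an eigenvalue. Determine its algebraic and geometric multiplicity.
The characteristic polynomial is (x - 3)^3, so the factor x - 3 appears with exponent 3: the algebraic multiplicity is 3.

rank(A - 3I) = 1, so the eigenspace has dimension 3 - 1 = 2: the geometric multiplicity is 2.

Since 2 < 3, A is not diagonalizable.

algebraic multiplicity 3, geometric multiplicity 2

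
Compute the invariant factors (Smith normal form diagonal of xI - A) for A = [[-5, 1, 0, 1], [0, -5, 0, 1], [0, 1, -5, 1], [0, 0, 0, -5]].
The Jordan structure of A has elementary divisors (x + 5)^3, (x + 5). Arranging the block sizes at each eigenvalue in decreasing order and taking row products gives the invariant factors.

Invariant factors (smallest first, each dividing the next): x + 5, (x + 5)^3.

Check: the last factor (x + 5)^3 is the minimal polynomial, and the product (x + 5)^4 is the characteristic polynomial.

x + 5, (x + 5)^3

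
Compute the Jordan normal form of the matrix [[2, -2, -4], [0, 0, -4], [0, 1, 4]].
The characteristic polynomial is det(xI - A) = (x - 2)^3, so the eigenvalues are 2 (algebraic multiplicity 3).

For λ = 2: rank(A - 2I) = 1, rank((A - 2I)^2) = 0. The eigenspace has dimension 3 - 1 = 2, so there are 2 Jordan blocks; the rank sequence gives block sizes [2, 1].

Assembling the blocks gives the Jordan form J above.

J = [[2, 1, 0], [0, 2, 0], [0, 0, 2]]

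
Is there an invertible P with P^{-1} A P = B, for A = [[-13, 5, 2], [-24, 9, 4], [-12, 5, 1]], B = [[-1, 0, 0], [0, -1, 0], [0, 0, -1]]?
No.

Both have characteristic polynomial (x + 1)^3, but the minimal polynomial of A is (x + 1)^2 while the minimal polynomial of B is x + 1. The minimal polynomial is a similarity invariant, so A and B are not similar.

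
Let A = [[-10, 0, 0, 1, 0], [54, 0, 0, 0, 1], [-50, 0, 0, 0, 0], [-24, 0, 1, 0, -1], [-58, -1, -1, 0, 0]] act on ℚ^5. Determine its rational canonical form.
The invariant factors of A (the non-unit diagonal entries of the Smith normal form of xI - A over ℚ[x]) are (x + 5)^2(x^3 + 2), each dividing the next. The characteristic polynomial is their product, (x + 5)^2(x^3 + 2).

The rational canonical form is the block-diagonal matrix of companion matrices C(f_i):
R = [[0, 0, 0, 0, -50], [1, 0, 0, 0, -20], [0, 1, 0, 0, -2], [0, 0, 1, 0, -25], [0, 0, 0, 1, -10]].

Note the characteristic polynomial does not split into linear factors over ℚ, so A has no Jordan form over ℚ; the rational canonical form exists over any field.

R = [[0, 0, 0, 0, -50], [1, 0, 0, 0, -20], [0, 1, 0, 0, -2], [0, 0, 1, 0, -25], [0, 0, 0, 1, -10]]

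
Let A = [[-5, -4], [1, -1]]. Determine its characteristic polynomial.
xI - A = [[x + 5, 4], [-1, x + 1]].

Expanding det(xI - A) along the first row:
det(xI - A) = + (x + 5)·det([[x + 1]]) - (4)·det([[-1]]).

Evaluating gives χ_A(x) = x^2 + 6x + 9 = (x + 3)^2.

χ_A(x) = (x + 3)^2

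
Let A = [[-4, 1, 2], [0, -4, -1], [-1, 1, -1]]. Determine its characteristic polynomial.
xI - A = [[x + 4, -1, -2], [0, x + 4, 1], [1, -1, x + 1]].

Expanding det(xI - A) along the first row:
det(xI - A) = + (x + 4)·det([[x + 4, 1], [-1, x + 1]]) - (-1)·det([[0, 1], [1, x + 1]]) + (-2)·det([[0, x + 4], [1, -1]]).

Evaluating gives χ_A(x) = x^3 + 9x^2 + 27x + 27 = (x + 3)^3.

χ_A(x) = (x + 3)^3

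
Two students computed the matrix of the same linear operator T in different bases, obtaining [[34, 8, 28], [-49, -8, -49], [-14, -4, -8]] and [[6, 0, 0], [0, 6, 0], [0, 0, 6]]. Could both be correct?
Both have characteristic polynomial (x - 6)^3, but the minimal polynomial of A is (x - 6)^2 while the minimal polynomial of B is x - 6. The minimal polynomial is a similarity invariant, so A and B are not similar.

No.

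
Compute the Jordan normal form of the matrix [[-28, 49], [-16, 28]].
J = [[0, 1], [0, 0]]

The characteristic polynomial is det(xI - A) = x^2, so the eigenvalues are 0 (algebraic multiplicity 2).

For λ = 0: rank(A) = 1, rank(A^2) = 0. The eigenspace has dimension 2 - 1 = 1, so there is 1 Jordan block; the rank sequence gives block sizes [2].

Assembling the blocks gives the Jordan form J above.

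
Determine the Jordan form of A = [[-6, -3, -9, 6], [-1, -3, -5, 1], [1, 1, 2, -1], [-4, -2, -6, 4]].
The characteristic polynomial is det(xI - A) = x(x + 1)^3, so the eigenvalues are -1 (algebraic multiplicity 3), 0 (algebraic multiplicity 1).

For λ = -1: rank(A + I) = 3, rank((A + I)^2) = 2, rank((A + I)^3) = 1. The eigenspace has dimension 4 - 3 = 1, so there is 1 Jordan block; the rank sequence gives block sizes [3].

For λ = 0: algebraic multiplicity 1 gives one 1×1 block.

Assembling the blocks gives the Jordan form J above.

J = [[-1, 1, 0, 0], [0, -1, 1, 0], [0, 0, -1, 0], [0, 0, 0, 0]]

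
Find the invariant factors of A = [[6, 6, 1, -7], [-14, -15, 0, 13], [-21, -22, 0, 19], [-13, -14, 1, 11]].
(x - 5)(x + 1)^3

The Jordan structure of A has elementary divisors (x + 1)^3, (x - 5). Arranging the block sizes at each eigenvalue in decreasing order and taking row products gives the invariant factors.

Invariant factors (smallest first, each dividing the next): (x - 5)(x + 1)^3.

Check: the last factor (x - 5)(x + 1)^3 is the minimal polynomial, and the product (x - 5)(x + 1)^3 is the characteristic polynomial.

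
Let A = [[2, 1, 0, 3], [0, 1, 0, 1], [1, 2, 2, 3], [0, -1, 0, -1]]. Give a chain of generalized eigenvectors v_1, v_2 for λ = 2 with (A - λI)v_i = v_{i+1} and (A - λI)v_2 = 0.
We seek v_1 ∈ ker((A - 2I)^2) \ ker(A - 2I), then set v_{i+1} = (A - 2I) v_i.

One such chain is v_1 = [[1, 0, 1, 0]]^T, v_2 = [[0, 0, 1, 0]]^T. Check: (A - 2I) v_2 = [[0, 0, 0, 0]]^T = 0.

v_1 = [[1, 0, 1, 0]]^T, v_2 = [[0, 0, 1, 0]]^T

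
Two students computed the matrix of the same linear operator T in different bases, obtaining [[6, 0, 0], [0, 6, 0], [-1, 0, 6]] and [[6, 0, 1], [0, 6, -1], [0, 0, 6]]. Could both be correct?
Two matrices over a field are similar if and only if they have the same invariant factors.

Both A and B have characteristic polynomial (x - 6)^3 and minimal polynomial (x - 6)^2. Computing further, both have invariant factors x - 6, (x - 6)^2. Hence A and B are similar.

Yes.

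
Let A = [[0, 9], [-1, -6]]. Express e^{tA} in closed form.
e^{tA} = [[(3*t + 1)*e^{-3*t}, 9*t*e^{-3*t}], [-t*e^{-3*t}, (1 - 3*t)*e^{-3*t}]]

A has Jordan form J = [[-3, 1], [0, -3]] with A = PJP^{-1}, so e^{tA} = P e^{tJ} P^{-1}.

For a Jordan block J_k(λ), e^{tJ_k(λ)} = e^{λt} · (I + tN + t^2 N^2/2! + ... + t^{k-1} N^{k-1}/(k-1)!) where N is the nilpotent superdiagonal part.

Assembling the blocks and conjugating back gives the entries of e^{tA} as shown above.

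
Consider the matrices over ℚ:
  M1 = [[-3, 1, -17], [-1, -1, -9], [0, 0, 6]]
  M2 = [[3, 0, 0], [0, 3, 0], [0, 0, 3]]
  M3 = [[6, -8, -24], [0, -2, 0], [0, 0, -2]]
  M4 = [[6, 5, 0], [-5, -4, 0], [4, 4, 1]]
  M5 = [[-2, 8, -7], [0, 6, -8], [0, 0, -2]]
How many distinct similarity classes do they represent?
Characteristic polynomials: χ_{M1} = (x - 6)(x + 2)^2, χ_{M2} = (x - 3)^3, χ_{M3} = (x - 6)(x + 2)^2, χ_{M4} = (x - 1)^3, χ_{M5} = (x - 6)(x + 2)^2.

{M1, M5}: invariant factors (x - 6)(x + 2)^2.

{M2}: invariant factors x - 3, x - 3, x - 3.

{M3}: invariant factors x + 2, (x - 6)(x + 2).

{M4}: invariant factors x - 1, (x - 1)^2.

Matrices are similar if and only if their invariant-factor lists agree; the partition into similarity classes is {M1, M5}, {M2}, {M3}, {M4}.

4 classes: {M1, M5}, {M2}, {M3}, {M4}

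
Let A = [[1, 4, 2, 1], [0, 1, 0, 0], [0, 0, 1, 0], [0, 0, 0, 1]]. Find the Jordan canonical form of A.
The characteristic polynomial is det(xI - A) = (x - 1)^4, so the eigenvalues are 1 (algebraic multiplicity 4).

For λ = 1: rank(A - I) = 1, rank((A - I)^2) = 0. The eigenspace has dimension 4 - 1 = 3, so there are 3 Jordan blocks; the rank sequence gives block sizes [2, 1, 1].

Assembling the blocks gives the Jordan form J above.

J = [[1, 1, 0, 0], [0, 1, 0, 0], [0, 0, 1, 0], [0, 0, 0, 1]]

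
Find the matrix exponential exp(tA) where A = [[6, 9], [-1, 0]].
A has Jordan form J = [[3, 1], [0, 3]] with A = PJP^{-1}, so e^{tA} = P e^{tJ} P^{-1}.

For a Jordan block J_k(λ), e^{tJ_k(λ)} = e^{λt} · (I + tN + t^2 N^2/2! + ... + t^{k-1} N^{k-1}/(k-1)!) where N is the nilpotent superdiagonal part.

Assembling the blocks and conjugating back gives the entries of e^{tA} as shown above.

e^{tA} = [[(3*t + 1)*e^{3*t}, 9*t*e^{3*t}], [-t*e^{3*t}, (1 - 3*t)*e^{3*t}]]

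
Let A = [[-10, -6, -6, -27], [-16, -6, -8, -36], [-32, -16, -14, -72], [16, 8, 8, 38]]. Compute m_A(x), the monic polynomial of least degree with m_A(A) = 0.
m_A(x) = (x - 2)^2

The characteristic polynomial factors as (x - 2)^4. The minimal polynomial is ∏(x - λ)^{k_λ} where k_λ is the size of the largest Jordan block at λ.

For λ = 2: rank(A - 2I) = 1, and the largest Jordan block has size 2 (the smallest k with rank((A - 2I)^k) = rank((A - 2I)^(k+1))).

So m_A(x) = (x - 2)^2.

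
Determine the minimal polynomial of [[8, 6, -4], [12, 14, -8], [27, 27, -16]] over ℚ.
The characteristic polynomial factors as (x - 2)^3. The minimal polynomial is ∏(x - λ)^{k_λ} where k_λ is the size of the largest Jordan block at λ.

For λ = 2: rank(A - 2I) = 1, and the largest Jordan block has size 2 (the smallest k with rank((A - 2I)^k) = rank((A - 2I)^(k+1))).

So m_A(x) = (x - 2)^2.

m_A(x) = (x - 2)^2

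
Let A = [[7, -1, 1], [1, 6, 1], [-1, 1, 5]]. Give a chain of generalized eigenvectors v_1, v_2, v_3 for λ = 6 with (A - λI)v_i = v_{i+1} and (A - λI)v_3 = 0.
v_1 = [[-2, 0, 3]]^T, v_2 = [[1, 1, -1]]^T, v_3 = [[-1, 0, 1]]^T

We seek v_1 ∈ ker((A - 6I)^3) \ ker((A - 6I)^2), then set v_{i+1} = (A - 6I) v_i.

One such chain is v_1 = [[-2, 0, 3]]^T, v_2 = [[1, 1, -1]]^T, v_3 = [[-1, 0, 1]]^T. Check: (A - 6I) v_3 = [[0, 0, 0]]^T = 0.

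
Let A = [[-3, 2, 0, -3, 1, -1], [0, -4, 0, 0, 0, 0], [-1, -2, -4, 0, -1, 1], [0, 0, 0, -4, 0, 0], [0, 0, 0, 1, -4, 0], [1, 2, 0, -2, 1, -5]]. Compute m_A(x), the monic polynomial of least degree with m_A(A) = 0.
m_A(x) = (x + 4)^2

The characteristic polynomial factors as (x + 4)^6. The minimal polynomial is ∏(x - λ)^{k_λ} where k_λ is the size of the largest Jordan block at λ.

For λ = -4: rank(A + 4I) = 2, and the largest Jordan block has size 2 (the smallest k with rank((A + 4I)^k) = rank((A + 4I)^(k+1))).

So m_A(x) = (x + 4)^2.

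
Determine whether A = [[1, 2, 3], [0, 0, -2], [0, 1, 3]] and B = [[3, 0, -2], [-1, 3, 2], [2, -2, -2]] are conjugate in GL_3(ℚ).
Two matrices over a field are similar if and only if they have the same invariant factors.

Both A and B have characteristic polynomial (x - 2)(x - 1)^2 and minimal polynomial (x - 2)(x - 1)^2. Computing further, both have invariant factors (x - 2)(x - 1)^2. Hence A and B are similar.

Yes.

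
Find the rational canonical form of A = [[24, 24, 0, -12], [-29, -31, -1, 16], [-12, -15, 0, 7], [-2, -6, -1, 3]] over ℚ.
The invariant factors of A (the non-unit diagonal entries of the Smith normal form of xI - A over ℚ[x]) are (x - 2)(x + 3)(x^2 + 3x - 2), each dividing the next. The characteristic polynomial is their product, (x - 2)(x + 3)(x^2 + 3x - 2).

The rational canonical form is the block-diagonal matrix of companion matrices C(f_i):
R = [[0, 0, 0, -12], [1, 0, 0, 20], [0, 1, 0, 5], [0, 0, 1, -4]].

Note the characteristic polynomial does not split into linear factors over ℚ, so A has no Jordan form over ℚ; the rational canonical form exists over any field.

R = [[0, 0, 0, -12], [1, 0, 0, 20], [0, 1, 0, 5], [0, 0, 1, -4]]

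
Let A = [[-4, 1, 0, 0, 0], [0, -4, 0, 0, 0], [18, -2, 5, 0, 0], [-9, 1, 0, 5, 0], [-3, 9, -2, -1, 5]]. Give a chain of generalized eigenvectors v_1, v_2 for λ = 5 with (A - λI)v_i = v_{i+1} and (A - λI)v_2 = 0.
v_1 = [[0, 0, 0, 1, 0]]^T, v_2 = [[0, 0, 0, 0, -1]]^T

We seek v_1 ∈ ker((A - 5I)^2) \ ker(A - 5I), then set v_{i+1} = (A - 5I) v_i.

One such chain is v_1 = [[0, 0, 0, 1, 0]]^T, v_2 = [[0, 0, 0, 0, -1]]^T. Check: (A - 5I) v_2 = [[0, 0, 0, 0, 0]]^T = 0.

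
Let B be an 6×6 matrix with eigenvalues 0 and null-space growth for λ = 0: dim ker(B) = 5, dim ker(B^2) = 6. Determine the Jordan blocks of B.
λ = 0: successive nullity increments [5, 1] count blocks of size ≥ k; block sizes are [2, 1, 1, 1, 1].

Jordan blocks: (0, 2), (0, 1), (0, 1), (0, 1), (0, 1)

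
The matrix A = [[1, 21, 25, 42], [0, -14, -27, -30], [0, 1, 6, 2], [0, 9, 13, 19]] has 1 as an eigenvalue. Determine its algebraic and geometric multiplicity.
algebraic multiplicity 2, geometric multiplicity 2

The characteristic polynomial is (x - 5)^2(x - 1)^2, so the factor x - 1 appears with exponent 2: the algebraic multiplicity is 2.

rank(A - I) = 2, so the eigenspace has dimension 4 - 2 = 2: the geometric multiplicity is 2.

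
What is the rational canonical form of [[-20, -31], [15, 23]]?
The invariant factors of A (the non-unit diagonal entries of the Smith normal form of xI - A over ℚ[x]) are x^2 - 3x + 5, each dividing the next. The characteristic polynomial is their product, x^2 - 3x + 5.

The rational canonical form is the block-diagonal matrix of companion matrices C(f_i):
R = [[0, -5], [1, 3]].

Note the characteristic polynomial does not split into linear factors over ℚ, so A has no Jordan form over ℚ; the rational canonical form exists over any field.

R = [[0, -5], [1, 3]]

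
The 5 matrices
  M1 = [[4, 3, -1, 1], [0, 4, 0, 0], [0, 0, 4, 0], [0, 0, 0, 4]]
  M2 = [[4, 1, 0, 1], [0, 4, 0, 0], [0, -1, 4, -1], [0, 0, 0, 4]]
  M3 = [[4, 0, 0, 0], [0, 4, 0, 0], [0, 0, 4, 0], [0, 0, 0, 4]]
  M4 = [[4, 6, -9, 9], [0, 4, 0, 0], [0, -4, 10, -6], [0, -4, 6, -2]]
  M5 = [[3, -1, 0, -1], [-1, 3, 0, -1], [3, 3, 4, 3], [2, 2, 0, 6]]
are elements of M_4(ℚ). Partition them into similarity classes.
Characteristic polynomials: χ_{M1} = (x - 4)^4, χ_{M2} = (x - 4)^4, χ_{M3} = (x - 4)^4, χ_{M4} = (x - 4)^4, χ_{M5} = (x - 4)^4.

{M1, M2, M4, M5}: invariant factors x - 4, x - 4, (x - 4)^2.

{M3}: invariant factors x - 4, x - 4, x - 4, x - 4.

Matrices are similar if and only if their invariant-factor lists agree; the partition into similarity classes is {M1, M2, M4, M5}, {M3}.

2 classes: {M1, M2, M4, M5}, {M3}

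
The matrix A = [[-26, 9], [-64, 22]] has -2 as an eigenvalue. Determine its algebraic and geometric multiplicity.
algebraic multiplicity 2, geometric multiplicity 1

The characteristic polynomial is (x + 2)^2, so the factor x + 2 appears with exponent 2: the algebraic multiplicity is 2.

rank(A + 2I) = 1, so the eigenspace has dimension 2 - 1 = 1: the geometric multiplicity is 1.

Since 1 < 2, A is not diagonalizable.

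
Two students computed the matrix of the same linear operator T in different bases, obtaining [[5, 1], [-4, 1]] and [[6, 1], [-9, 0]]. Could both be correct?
Two matrices over a field are similar if and only if they have the same invariant factors.

Both A and B have characteristic polynomial (x - 3)^2 and minimal polynomial (x - 3)^2. Computing further, both have invariant factors (x - 3)^2. Hence A and B are similar.

Yes.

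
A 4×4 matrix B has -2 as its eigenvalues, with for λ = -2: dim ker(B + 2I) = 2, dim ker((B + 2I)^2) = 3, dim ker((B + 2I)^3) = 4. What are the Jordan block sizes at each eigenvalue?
Jordan blocks: (-2, 3), (-2, 1)

λ = -2: successive nullity increments [2, 1, 1] count blocks of size ≥ k; block sizes are [3, 1].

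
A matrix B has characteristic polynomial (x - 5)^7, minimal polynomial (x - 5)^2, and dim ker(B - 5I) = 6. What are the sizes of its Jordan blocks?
Jordan blocks: (5, 2), (5, 1), (5, 1), (5, 1), (5, 1), (5, 1)

λ = 5: algebraic multiplicity 7 (exponent in χ_B), largest block size 2 (exponent in m_B), 6 blocks (geometric multiplicity). These force block sizes [2, 1, 1, 1, 1, 1].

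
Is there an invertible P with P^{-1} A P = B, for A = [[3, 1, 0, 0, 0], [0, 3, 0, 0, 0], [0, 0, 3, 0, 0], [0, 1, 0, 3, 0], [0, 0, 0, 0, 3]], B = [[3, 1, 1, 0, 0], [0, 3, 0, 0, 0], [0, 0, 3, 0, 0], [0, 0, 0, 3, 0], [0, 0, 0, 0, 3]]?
Two matrices over a field are similar if and only if they have the same invariant factors.

Both A and B have characteristic polynomial (x - 3)^5 and minimal polynomial (x - 3)^2. Computing further, both have invariant factors x - 3, x - 3, x - 3, (x - 3)^2. Hence A and B are similar.

Yes.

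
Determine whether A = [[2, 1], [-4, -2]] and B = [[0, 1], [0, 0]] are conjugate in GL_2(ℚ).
Yes.

Two matrices over a field are similar if and only if they have the same invariant factors.

Both A and B have characteristic polynomial x^2 and minimal polynomial x^2. Computing further, both have invariant factors x^2. Hence A and B are similar.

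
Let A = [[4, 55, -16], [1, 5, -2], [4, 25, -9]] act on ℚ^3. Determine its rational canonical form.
The invariant factors of A (the non-unit diagonal entries of the Smith normal form of xI - A over ℚ[x]) are x^3 - 2x + 5, each dividing the next. The characteristic polynomial is their product, x^3 - 2x + 5.

The rational canonical form is the block-diagonal matrix of companion matrices C(f_i):
R = [[0, 0, -5], [1, 0, 2], [0, 1, 0]].

Note the characteristic polynomial does not split into linear factors over ℚ, so A has no Jordan form over ℚ; the rational canonical form exists over any field.

R = [[0, 0, -5], [1, 0, 2], [0, 1, 0]]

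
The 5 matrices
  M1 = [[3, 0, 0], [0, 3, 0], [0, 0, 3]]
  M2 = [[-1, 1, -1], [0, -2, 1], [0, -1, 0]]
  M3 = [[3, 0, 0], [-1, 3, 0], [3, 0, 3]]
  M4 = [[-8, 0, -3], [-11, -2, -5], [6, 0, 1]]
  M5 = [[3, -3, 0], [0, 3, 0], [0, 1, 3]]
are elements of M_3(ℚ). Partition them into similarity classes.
4 classes: {M1}, {M2}, {M3, M5}, {M4}

Characteristic polynomials: χ_{M1} = (x - 3)^3, χ_{M2} = (x + 1)^3, χ_{M3} = (x - 3)^3, χ_{M4} = (x + 2)^2(x + 5), χ_{M5} = (x - 3)^3.

{M1}: invariant factors x - 3, x - 3, x - 3.

{M2}: invariant factors x + 1, (x + 1)^2.

{M3, M5}: invariant factors x - 3, (x - 3)^2.

{M4}: invariant factors (x + 2)^2(x + 5).

Matrices are similar if and only if their invariant-factor lists agree; the partition into similarity classes is {M1}, {M2}, {M3, M5}, {M4}.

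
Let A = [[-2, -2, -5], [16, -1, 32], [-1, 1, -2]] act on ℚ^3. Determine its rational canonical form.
The invariant factors of A (the non-unit diagonal entries of the Smith normal form of xI - A over ℚ[x]) are (x + 5)(x^2 + 3), each dividing the next. The characteristic polynomial is their product, (x + 5)(x^2 + 3).

The rational canonical form is the block-diagonal matrix of companion matrices C(f_i):
R = [[0, 0, -15], [1, 0, -3], [0, 1, -5]].

Note the characteristic polynomial does not split into linear factors over ℚ, so A has no Jordan form over ℚ; the rational canonical form exists over any field.

R = [[0, 0, -15], [1, 0, -3], [0, 1, -5]]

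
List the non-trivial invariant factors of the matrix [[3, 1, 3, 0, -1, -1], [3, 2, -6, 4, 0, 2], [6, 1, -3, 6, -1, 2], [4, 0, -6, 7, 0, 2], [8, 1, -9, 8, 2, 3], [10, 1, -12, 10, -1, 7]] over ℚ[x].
The Jordan structure of A has elementary divisors (x - 3)^3, (x - 3)^2, (x - 3). Arranging the block sizes at each eigenvalue in decreasing order and taking row products gives the invariant factors.

Invariant factors (smallest first, each dividing the next): x - 3, (x - 3)^2, (x - 3)^3.

Check: the last factor (x - 3)^3 is the minimal polynomial, and the product (x - 3)^6 is the characteristic polynomial.

x - 3, (x - 3)^2, (x - 3)^3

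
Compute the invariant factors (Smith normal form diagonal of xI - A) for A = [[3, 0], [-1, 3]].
(x - 3)^2

The Jordan structure of A has elementary divisors (x - 3)^2. Arranging the block sizes at each eigenvalue in decreasing order and taking row products gives the invariant factors.

Invariant factors (smallest first, each dividing the next): (x - 3)^2.

Check: the last factor (x - 3)^2 is the minimal polynomial, and the product (x - 3)^2 is the characteristic polynomial.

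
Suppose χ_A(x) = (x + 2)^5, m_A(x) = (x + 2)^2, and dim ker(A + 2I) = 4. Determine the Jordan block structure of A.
λ = -2: algebraic multiplicity 5 (exponent in χ_A), largest block size 2 (exponent in m_A), 4 blocks (geometric multiplicity). These force block sizes [2, 1, 1, 1].

Jordan blocks: (-2, 2), (-2, 1), (-2, 1), (-2, 1)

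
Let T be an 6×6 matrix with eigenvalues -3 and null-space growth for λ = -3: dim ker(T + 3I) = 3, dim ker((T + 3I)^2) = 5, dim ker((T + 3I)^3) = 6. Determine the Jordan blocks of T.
Jordan blocks: (-3, 3), (-3, 2), (-3, 1)

λ = -3: successive nullity increments [3, 2, 1] count blocks of size ≥ k; block sizes are [3, 2, 1].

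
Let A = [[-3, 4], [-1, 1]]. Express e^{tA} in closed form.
A has Jordan form J = [[-1, 1], [0, -1]] with A = PJP^{-1}, so e^{tA} = P e^{tJ} P^{-1}.

For a Jordan block J_k(λ), e^{tJ_k(λ)} = e^{λt} · (I + tN + t^2 N^2/2! + ... + t^{k-1} N^{k-1}/(k-1)!) where N is the nilpotent superdiagonal part.

Assembling the blocks and conjugating back gives the entries of e^{tA} as shown above.

e^{tA} = [[(1 - 2*t)*e^{-t}, 4*t*e^{-t}], [-t*e^{-t}, (2*t + 1)*e^{-t}]]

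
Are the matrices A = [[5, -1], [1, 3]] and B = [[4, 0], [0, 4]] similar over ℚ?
No.

Both have characteristic polynomial (x - 4)^2, but the minimal polynomial of A is (x - 4)^2 while the minimal polynomial of B is x - 4. The minimal polynomial is a similarity invariant, so A and B are not similar.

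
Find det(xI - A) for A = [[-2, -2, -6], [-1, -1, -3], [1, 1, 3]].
xI - A = [[x + 2, 2, 6], [1, x + 1, 3], [-1, -1, x - 3]].

Expanding det(xI - A) along the first row:
det(xI - A) = + (x + 2)·det([[x + 1, 3], [-1, x - 3]]) - (2)·det([[1, 3], [-1, x - 3]]) + (6)·det([[1, x + 1], [-1, -1]]).

Evaluating gives χ_A(x) = x^3.

χ_A(x) = x^3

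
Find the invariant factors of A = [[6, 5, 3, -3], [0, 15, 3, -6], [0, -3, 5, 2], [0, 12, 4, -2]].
(x - 6)^2, (x - 6)^2

The Jordan structure of A has elementary divisors (x - 6)^2, (x - 6)^2. Arranging the block sizes at each eigenvalue in decreasing order and taking row products gives the invariant factors.

Invariant factors (smallest first, each dividing the next): (x - 6)^2, (x - 6)^2.

Check: the last factor (x - 6)^2 is the minimal polynomial, and the product (x - 6)^4 is the characteristic polynomial.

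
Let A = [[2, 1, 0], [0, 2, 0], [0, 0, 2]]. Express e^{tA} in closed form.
A has Jordan form J = [[2, 1, 0], [0, 2, 0], [0, 0, 2]] with A = PJP^{-1}, so e^{tA} = P e^{tJ} P^{-1}.

For a Jordan block J_k(λ), e^{tJ_k(λ)} = e^{λt} · (I + tN + t^2 N^2/2! + ... + t^{k-1} N^{k-1}/(k-1)!) where N is the nilpotent superdiagonal part.

Assembling the blocks and conjugating back gives the entries of e^{tA} as shown above.

e^{tA} = [[e^{2*t}, t*e^{2*t}, 0], [0, e^{2*t}, 0], [0, 0, e^{2*t}]]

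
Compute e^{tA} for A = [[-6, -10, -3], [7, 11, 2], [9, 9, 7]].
A has Jordan form J = [[4, 1, 0], [0, 4, 1], [0, 0, 4]] with A = PJP^{-1}, so e^{tA} = P e^{tJ} P^{-1}.

For a Jordan block J_k(λ), e^{tJ_k(λ)} = e^{λt} · (I + tN + t^2 N^2/2! + ... + t^{k-1} N^{k-1}/(k-1)!) where N is the nilpotent superdiagonal part.

Assembling the blocks and conjugating back gives the entries of e^{tA} as shown above.

e^{tA} = [[(3*t^2 - 20*t + 2)*e^{4*t}/2, t*(3*t - 20)*e^{4*t}/2, t*(t - 6)*e^{4*t}/2], [t*(14 - 3*t)*e^{4*t}/2, (-3*t^2 + 14*t + 2)*e^{4*t}/2, t*(4 - t)*e^{4*t}/2], [9*t*e^{4*t}, 9*t*e^{4*t}, (3*t + 1)*e^{4*t}]]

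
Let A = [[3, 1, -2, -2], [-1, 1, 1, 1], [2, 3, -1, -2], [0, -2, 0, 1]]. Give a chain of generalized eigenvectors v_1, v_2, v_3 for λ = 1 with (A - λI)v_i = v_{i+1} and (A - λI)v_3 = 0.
We seek v_1 ∈ ker((A - I)^3) \ ker((A - I)^2), then set v_{i+1} = (A - I) v_i.

One such chain is v_1 = [[0, 0, 3, -2]]^T, v_2 = [[-2, 1, -2, 0]]^T, v_3 = [[1, 0, 3, -2]]^T. Check: (A - I) v_3 = [[0, 0, 0, 0]]^T = 0.

v_1 = [[0, 0, 3, -2]]^T, v_2 = [[-2, 1, -2, 0]]^T, v_3 = [[1, 0, 3, -2]]^T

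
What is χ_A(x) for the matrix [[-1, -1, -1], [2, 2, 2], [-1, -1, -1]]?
χ_A(x) = x^3

xI - A = [[x + 1, 1, 1], [-2, x - 2, -2], [1, 1, x + 1]].

Expanding det(xI - A) along the first row:
det(xI - A) = + (x + 1)·det([[x - 2, -2], [1, x + 1]]) - (1)·det([[-2, -2], [1, x + 1]]) + (1)·det([[-2, x - 2], [1, 1]]).

Evaluating gives χ_A(x) = x^3.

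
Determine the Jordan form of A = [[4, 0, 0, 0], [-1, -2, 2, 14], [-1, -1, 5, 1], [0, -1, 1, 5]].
J = [[2, 1, 0, 0], [0, 2, 0, 0], [0, 0, 4, 1], [0, 0, 0, 4]]

The characteristic polynomial is det(xI - A) = (x - 4)^2(x - 2)^2, so the eigenvalues are 2 (algebraic multiplicity 2), 4 (algebraic multiplicity 2).

For λ = 2: rank(A - 2I) = 3, rank((A - 2I)^2) = 2. The eigenspace has dimension 4 - 3 = 1, so there is 1 Jordan block; the rank sequence gives block sizes [2].

For λ = 4: rank(A - 4I) = 3, rank((A - 4I)^2) = 2. The eigenspace has dimension 4 - 3 = 1, so there is 1 Jordan block; the rank sequence gives block sizes [2].

Assembling the blocks gives the Jordan form J above.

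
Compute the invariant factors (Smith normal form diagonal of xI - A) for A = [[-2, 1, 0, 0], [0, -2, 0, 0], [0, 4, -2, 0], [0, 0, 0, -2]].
The Jordan structure of A has elementary divisors (x + 2)^2, (x + 2), (x + 2). Arranging the block sizes at each eigenvalue in decreasing order and taking row products gives the invariant factors.

Invariant factors (smallest first, each dividing the next): x + 2, x + 2, (x + 2)^2.

Check: the last factor (x + 2)^2 is the minimal polynomial, and the product (x + 2)^4 is the characteristic polynomial.

x + 2, x + 2, (x + 2)^2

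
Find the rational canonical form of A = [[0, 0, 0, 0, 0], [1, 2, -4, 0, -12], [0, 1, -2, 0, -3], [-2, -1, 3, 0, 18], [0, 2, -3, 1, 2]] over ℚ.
The invariant factors of A (the non-unit diagonal entries of the Smith normal form of xI - A over ℚ[x]) are x(x - 2)(x^3 - 3x - 3), each dividing the next. The characteristic polynomial is their product, x(x - 2)(x^3 - 3x - 3).

The rational canonical form is the block-diagonal matrix of companion matrices C(f_i):
R = [[0, 0, 0, 0, 0], [1, 0, 0, 0, -6], [0, 1, 0, 0, -3], [0, 0, 1, 0, 3], [0, 0, 0, 1, 2]].

Note the characteristic polynomial does not split into linear factors over ℚ, so A has no Jordan form over ℚ; the rational canonical form exists over any field.

R = [[0, 0, 0, 0, 0], [1, 0, 0, 0, -6], [0, 1, 0, 0, -3], [0, 0, 1, 0, 3], [0, 0, 0, 1, 2]]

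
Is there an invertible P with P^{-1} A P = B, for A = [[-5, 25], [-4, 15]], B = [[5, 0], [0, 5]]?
No.

Both have characteristic polynomial (x - 5)^2, but the minimal polynomial of A is (x - 5)^2 while the minimal polynomial of B is x - 5. The minimal polynomial is a similarity invariant, so A and B are not similar.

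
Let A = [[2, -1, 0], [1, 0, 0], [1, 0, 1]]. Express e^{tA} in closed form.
e^{tA} = [[(t + 1)*e^{t}, -t*e^{t}, 0], [t*e^{t}, (1 - t)*e^{t}, 0], [t*(t + 2)*e^{t}/2, -t^2*e^{t}/2, e^{t}]]

A has Jordan form J = [[1, 1, 0], [0, 1, 1], [0, 0, 1]] with A = PJP^{-1}, so e^{tA} = P e^{tJ} P^{-1}.

For a Jordan block J_k(λ), e^{tJ_k(λ)} = e^{λt} · (I + tN + t^2 N^2/2! + ... + t^{k-1} N^{k-1}/(k-1)!) where N is the nilpotent superdiagonal part.

Assembling the blocks and conjugating back gives the entries of e^{tA} as shown above.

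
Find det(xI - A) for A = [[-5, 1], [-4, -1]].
xI - A = [[x + 5, -1], [4, x + 1]].

Expanding det(xI - A) along the first row:
det(xI - A) = + (x + 5)·det([[x + 1]]) - (-1)·det([[4]]).

Evaluating gives χ_A(x) = x^2 + 6x + 9 = (x + 3)^2.

χ_A(x) = (x + 3)^2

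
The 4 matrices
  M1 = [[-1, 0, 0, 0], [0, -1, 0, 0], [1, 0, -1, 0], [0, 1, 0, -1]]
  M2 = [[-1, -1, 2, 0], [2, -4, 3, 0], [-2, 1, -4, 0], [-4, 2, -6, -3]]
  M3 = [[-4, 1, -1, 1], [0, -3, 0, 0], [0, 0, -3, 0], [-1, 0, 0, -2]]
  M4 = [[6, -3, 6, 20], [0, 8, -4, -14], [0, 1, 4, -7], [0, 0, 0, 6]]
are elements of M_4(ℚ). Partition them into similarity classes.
3 classes: {M1}, {M2, M3}, {M4}

Characteristic polynomials: χ_{M1} = (x + 1)^4, χ_{M2} = (x + 3)^4, χ_{M3} = (x + 3)^4, χ_{M4} = (x - 6)^4.

{M1}: invariant factors (x + 1)^2, (x + 1)^2.

{M2, M3}: invariant factors x + 3, (x + 3)^3.

{M4}: invariant factors (x - 6)^2, (x - 6)^2.

Matrices are similar if and only if their invariant-factor lists agree; the partition into similarity classes is {M1}, {M2, M3}, {M4}.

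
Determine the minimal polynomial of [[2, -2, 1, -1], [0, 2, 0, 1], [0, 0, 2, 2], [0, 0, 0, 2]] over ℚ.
The characteristic polynomial factors as (x - 2)^4. The minimal polynomial is ∏(x - λ)^{k_λ} where k_λ is the size of the largest Jordan block at λ.

For λ = 2: rank(A - 2I) = 2, and the largest Jordan block has size 2 (the smallest k with rank((A - 2I)^k) = rank((A - 2I)^(k+1))).

So m_A(x) = (x - 2)^2.

m_A(x) = (x - 2)^2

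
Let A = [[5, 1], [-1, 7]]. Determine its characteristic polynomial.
χ_A(x) = (x - 6)^2

xI - A = [[x - 5, -1], [1, x - 7]].

Expanding det(xI - A) along the first row:
det(xI - A) = + (x - 5)·det([[x - 7]]) - (-1)·det([[1]]).

Evaluating gives χ_A(x) = x^2 - 12x + 36 = (x - 6)^2.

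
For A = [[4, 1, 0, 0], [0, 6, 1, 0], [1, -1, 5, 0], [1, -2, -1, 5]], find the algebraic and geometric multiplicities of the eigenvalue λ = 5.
The characteristic polynomial is (x - 5)^4, so the factor x - 5 appears with exponent 4: the algebraic multiplicity is 4.

rank(A - 5I) = 2, so the eigenspace has dimension 4 - 2 = 2: the geometric multiplicity is 2.

Since 2 < 4, A is not diagonalizable.

algebraic multiplicity 4, geometric multiplicity 2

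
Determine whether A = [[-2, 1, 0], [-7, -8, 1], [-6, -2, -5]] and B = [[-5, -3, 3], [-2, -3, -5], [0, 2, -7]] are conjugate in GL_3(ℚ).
Two matrices over a field are similar if and only if they have the same invariant factors.

Both A and B have characteristic polynomial (x + 5)^3 and minimal polynomial (x + 5)^3. Computing further, both have invariant factors (x + 5)^3. Hence A and B are similar.

Yes.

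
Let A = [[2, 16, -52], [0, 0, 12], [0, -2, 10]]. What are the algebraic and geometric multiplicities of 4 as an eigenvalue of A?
The characteristic polynomial is (x - 6)(x - 4)(x - 2), so the factor x - 4 appears with exponent 1: the algebraic multiplicity is 1.

rank(A - 4I) = 2, so the eigenspace has dimension 3 - 2 = 1: the geometric multiplicity is 1.

algebraic multiplicity 1, geometric multiplicity 1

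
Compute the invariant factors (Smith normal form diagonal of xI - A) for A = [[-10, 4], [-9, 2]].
The Jordan structure of A has elementary divisors (x + 4)^2. Arranging the block sizes at each eigenvalue in decreasing order and taking row products gives the invariant factors.

Invariant factors (smallest first, each dividing the next): (x + 4)^2.

Check: the last factor (x + 4)^2 is the minimal polynomial, and the product (x + 4)^2 is the characteristic polynomial.

(x + 4)^2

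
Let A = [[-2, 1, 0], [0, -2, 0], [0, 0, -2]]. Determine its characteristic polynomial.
χ_A(x) = (x + 2)^3

xI - A = [[x + 2, -1, 0], [0, x + 2, 0], [0, 0, x + 2]].

Expanding det(xI - A) along the first row:
det(xI - A) = + (x + 2)·det([[x + 2, 0], [0, x + 2]]) - (-1)·det([[0, 0], [0, x + 2]]) + (0)·det([[0, x + 2], [0, 0]]).

Evaluating gives χ_A(x) = x^3 + 6x^2 + 12x + 8 = (x + 2)^3.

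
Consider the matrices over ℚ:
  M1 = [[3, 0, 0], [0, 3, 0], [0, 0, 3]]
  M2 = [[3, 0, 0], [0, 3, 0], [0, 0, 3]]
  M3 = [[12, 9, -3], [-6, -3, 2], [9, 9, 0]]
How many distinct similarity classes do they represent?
2 classes: {M1, M2}, {M3}

Characteristic polynomials: χ_{M1} = (x - 3)^3, χ_{M2} = (x - 3)^3, χ_{M3} = (x - 3)^3.

{M1, M2}: invariant factors x - 3, x - 3, x - 3.

{M3}: invariant factors x - 3, (x - 3)^2.

Matrices are similar if and only if their invariant-factor lists agree; the partition into similarity classes is {M1, M2}, {M3}.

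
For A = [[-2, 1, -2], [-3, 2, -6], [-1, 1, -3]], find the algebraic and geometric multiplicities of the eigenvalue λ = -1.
algebraic multiplicity 3, geometric multiplicity 2

The characteristic polynomial is (x + 1)^3, so the factor x + 1 appears with exponent 3: the algebraic multiplicity is 3.

rank(A + I) = 1, so the eigenspace has dimension 3 - 1 = 2: the geometric multiplicity is 2.

Since 2 < 3, A is not diagonalizable.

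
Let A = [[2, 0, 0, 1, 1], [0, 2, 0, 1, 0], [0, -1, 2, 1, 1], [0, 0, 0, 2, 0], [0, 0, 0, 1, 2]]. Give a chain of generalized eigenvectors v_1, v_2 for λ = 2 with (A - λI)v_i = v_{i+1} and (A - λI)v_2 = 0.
We seek v_1 ∈ ker((A - 2I)^2) \ ker(A - 2I), then set v_{i+1} = (A - 2I) v_i.

One such chain is v_1 = [[0, -1, 0, 0, 0]]^T, v_2 = [[0, 0, 1, 0, 0]]^T. Check: (A - 2I) v_2 = [[0, 0, 0, 0, 0]]^T = 0.

v_1 = [[0, -1, 0, 0, 0]]^T, v_2 = [[0, 0, 1, 0, 0]]^T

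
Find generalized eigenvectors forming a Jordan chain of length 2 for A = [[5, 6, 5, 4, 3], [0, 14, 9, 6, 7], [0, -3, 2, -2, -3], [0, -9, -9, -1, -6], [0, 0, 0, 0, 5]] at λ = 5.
We seek v_1 ∈ ker((A - 5I)^2) \ ker(A - 5I), then set v_{i+1} = (A - 5I) v_i.

One such chain is v_1 = [[2, 6, -3, -6, 1]]^T, v_2 = [[0, -2, 0, 3, 0]]^T. Check: (A - 5I) v_2 = [[0, 0, 0, 0, 0]]^T = 0.

v_1 = [[2, 6, -3, -6, 1]]^T, v_2 = [[0, -2, 0, 3, 0]]^T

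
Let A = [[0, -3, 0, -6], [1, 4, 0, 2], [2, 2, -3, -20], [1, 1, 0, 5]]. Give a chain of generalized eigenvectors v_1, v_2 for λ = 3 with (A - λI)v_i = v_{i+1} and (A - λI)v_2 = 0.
We seek v_1 ∈ ker((A - 3I)^2) \ ker(A - 3I), then set v_{i+1} = (A - 3I) v_i.

One such chain is v_1 = [[4, -1, 5, -1]]^T, v_2 = [[-3, 1, -4, 1]]^T. Check: (A - 3I) v_2 = [[0, 0, 0, 0]]^T = 0.

v_1 = [[4, -1, 5, -1]]^T, v_2 = [[-3, 1, -4, 1]]^T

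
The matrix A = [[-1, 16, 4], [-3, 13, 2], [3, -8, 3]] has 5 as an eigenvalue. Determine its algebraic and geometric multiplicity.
The characteristic polynomial is (x - 5)^3, so the factor x - 5 appears with exponent 3: the algebraic multiplicity is 3.

rank(A - 5I) = 1, so the eigenspace has dimension 3 - 1 = 2: the geometric multiplicity is 2.

Since 2 < 3, A is not diagonalizable.

algebraic multiplicity 3, geometric multiplicity 2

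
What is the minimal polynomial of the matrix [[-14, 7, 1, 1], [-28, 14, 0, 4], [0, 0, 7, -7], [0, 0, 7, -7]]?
The characteristic polynomial factors as x^4. The minimal polynomial is ∏(x - λ)^{k_λ} where k_λ is the size of the largest Jordan block at λ.

For λ = 0: rank(A) = 2, and the largest Jordan block has size 2 (the smallest k with rank(A^k) = rank(A^(k+1))).

So m_A(x) = x^2.

m_A(x) = x^2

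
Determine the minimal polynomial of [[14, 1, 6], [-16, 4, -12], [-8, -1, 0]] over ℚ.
The characteristic polynomial factors as (x - 6)^3. The minimal polynomial is ∏(x - λ)^{k_λ} where k_λ is the size of the largest Jordan block at λ.

For λ = 6: rank(A - 6I) = 1, and the largest Jordan block has size 2 (the smallest k with rank((A - 6I)^k) = rank((A - 6I)^(k+1))).

So m_A(x) = (x - 6)^2.

m_A(x) = (x - 6)^2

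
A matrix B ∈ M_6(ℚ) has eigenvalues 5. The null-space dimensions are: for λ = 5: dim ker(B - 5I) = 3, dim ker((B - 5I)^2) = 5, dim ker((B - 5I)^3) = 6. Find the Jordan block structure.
λ = 5: successive nullity increments [3, 2, 1] count blocks of size ≥ k; block sizes are [3, 2, 1].

Jordan blocks: (5, 3), (5, 2), (5, 1)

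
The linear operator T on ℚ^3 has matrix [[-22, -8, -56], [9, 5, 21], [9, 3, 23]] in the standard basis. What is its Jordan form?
J = [[2, 1, 0], [0, 2, 0], [0, 0, 2]]

The characteristic polynomial is det(xI - A) = (x - 2)^3, so the eigenvalues are 2 (algebraic multiplicity 3).

For λ = 2: rank(A - 2I) = 1, rank((A - 2I)^2) = 0. The eigenspace has dimension 3 - 1 = 2, so there are 2 Jordan blocks; the rank sequence gives block sizes [2, 1].

Assembling the blocks gives the Jordan form J above.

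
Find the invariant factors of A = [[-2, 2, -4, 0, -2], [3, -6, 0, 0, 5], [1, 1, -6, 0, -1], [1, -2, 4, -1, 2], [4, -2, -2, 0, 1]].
x + 1, (x + 1)(x + 4)^3

The Jordan structure of A has elementary divisors (x + 4)^3, (x + 1), (x + 1). Arranging the block sizes at each eigenvalue in decreasing order and taking row products gives the invariant factors.

Invariant factors (smallest first, each dividing the next): x + 1, (x + 1)(x + 4)^3.

Check: the last factor (x + 1)(x + 4)^3 is the minimal polynomial, and the product (x + 1)^2(x + 4)^3 is the characteristic polynomial.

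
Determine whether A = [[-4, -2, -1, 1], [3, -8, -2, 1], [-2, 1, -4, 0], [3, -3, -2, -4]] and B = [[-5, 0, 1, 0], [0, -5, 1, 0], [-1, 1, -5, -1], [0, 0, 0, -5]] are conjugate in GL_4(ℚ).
Yes.

Two matrices over a field are similar if and only if they have the same invariant factors.

Both A and B have characteristic polynomial (x + 5)^4 and minimal polynomial (x + 5)^3. Computing further, both have invariant factors x + 5, (x + 5)^3. Hence A and B are similar.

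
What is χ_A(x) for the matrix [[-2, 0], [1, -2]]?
χ_A(x) = (x + 2)^2

xI - A = [[x + 2, 0], [-1, x + 2]].

Expanding det(xI - A) along the first row:
det(xI - A) = + (x + 2)·det([[x + 2]]) - (0)·det([[-1]]).

Evaluating gives χ_A(x) = x^2 + 4x + 4 = (x + 2)^2.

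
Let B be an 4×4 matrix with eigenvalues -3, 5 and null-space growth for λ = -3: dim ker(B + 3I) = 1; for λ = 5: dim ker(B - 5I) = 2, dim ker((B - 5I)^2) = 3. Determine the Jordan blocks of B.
λ = -3: successive nullity increments [1] count blocks of size ≥ k; block sizes are [1].
λ = 5: successive nullity increments [2, 1] count blocks of size ≥ k; block sizes are [2, 1].

Jordan blocks: (-3, 1), (5, 2), (5, 1)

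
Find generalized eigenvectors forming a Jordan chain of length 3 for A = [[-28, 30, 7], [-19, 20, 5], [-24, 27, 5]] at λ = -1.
v_1 = [[6, 4, 7]]^T, v_2 = [[7, 5, 6]]^T, v_3 = [[3, 2, 3]]^T

We seek v_1 ∈ ker((A + I)^3) \ ker((A + I)^2), then set v_{i+1} = (A + I) v_i.

One such chain is v_1 = [[6, 4, 7]]^T, v_2 = [[7, 5, 6]]^T, v_3 = [[3, 2, 3]]^T. Check: (A + I) v_3 = [[0, 0, 0]]^T = 0.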